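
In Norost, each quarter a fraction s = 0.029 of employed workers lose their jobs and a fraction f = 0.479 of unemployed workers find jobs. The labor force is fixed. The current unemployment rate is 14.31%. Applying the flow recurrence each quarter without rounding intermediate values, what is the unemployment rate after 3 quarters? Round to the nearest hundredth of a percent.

With a fixed labor force, u_{t+1} = u_t + s·(1−u_t) − f·u_t = u_t·(1−s−f) + s.
Here 1−s−f = 0.492 and s = 0.029.
u_1 = 0.143100 × 0.492 + 0.029 = 0.099405.
u_2 = 0.099405 × 0.492 + 0.029 = 0.077907.
u_3 = 0.077907 × 0.492 + 0.029 = 0.067330.

Unemployment rate after three quarters ≈ 6.73%.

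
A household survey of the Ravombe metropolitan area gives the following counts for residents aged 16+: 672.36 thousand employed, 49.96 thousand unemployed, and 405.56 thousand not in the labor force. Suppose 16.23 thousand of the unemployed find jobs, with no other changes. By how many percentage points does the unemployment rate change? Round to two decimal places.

Initially, labor force = 672.36 + 49.96 = 722.32 thousand, so u = 49.96/722.32 = 6.92%.
After the change, unemployed falls and employed rises by 16.23; labor force unchanged → E = 688.59, U = 33.73, labor force = 722.32 thousand.
New unemployment rate = 33.73 / 722.32 = 4.67%.
Change = 4.67% − 6.92% = −2.25 percentage points.

The unemployment rate changes by −2.25 percentage points.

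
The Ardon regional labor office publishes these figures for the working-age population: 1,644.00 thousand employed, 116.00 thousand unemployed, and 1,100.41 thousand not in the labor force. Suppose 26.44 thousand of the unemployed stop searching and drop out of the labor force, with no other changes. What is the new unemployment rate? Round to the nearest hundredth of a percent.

New unemployment rate ≈ 5.17%.

Initially, labor force = 1,644.00 + 116.00 = 1,760.00 thousand, so u = 116.00/1,760.00 = 6.59%.
After the change, unemployed and labor force both fall by 26.44 → E = 1,644.00, U = 89.56, labor force = 1,733.56 thousand.
New unemployment rate = 89.56 / 1,733.56 = 5.17%.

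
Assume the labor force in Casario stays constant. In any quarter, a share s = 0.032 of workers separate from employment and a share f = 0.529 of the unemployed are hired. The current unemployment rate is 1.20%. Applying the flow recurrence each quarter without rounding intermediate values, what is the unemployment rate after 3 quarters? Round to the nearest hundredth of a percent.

With a fixed labor force, u_{t+1} = u_t + s·(1−u_t) − f·u_t = u_t·(1−s−f) + s.
Here 1−s−f = 0.439 and s = 0.032.
u_1 = 0.012000 × 0.439 + 0.032 = 0.037268.
u_2 = 0.037268 × 0.439 + 0.032 = 0.048361.
u_3 = 0.048361 × 0.439 + 0.032 = 0.053230.

Unemployment rate after three quarters ≈ 5.32%.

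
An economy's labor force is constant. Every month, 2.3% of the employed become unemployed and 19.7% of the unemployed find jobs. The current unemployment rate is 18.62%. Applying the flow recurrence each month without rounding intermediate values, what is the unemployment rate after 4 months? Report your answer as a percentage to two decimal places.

With a fixed labor force, u_{t+1} = u_t + s·(1−u_t) − f·u_t = u_t·(1−s−f) + s.
Here 1−s−f = 0.780 and s = 0.023.
u_1 = 0.186200 × 0.780 + 0.023 = 0.168236.
u_2 = 0.168236 × 0.780 + 0.023 = 0.154224.
u_3 = 0.154224 × 0.780 + 0.023 = 0.143295.
u_4 = 0.143295 × 0.780 + 0.023 = 0.134770.

Unemployment rate after four months ≈ 13.48%.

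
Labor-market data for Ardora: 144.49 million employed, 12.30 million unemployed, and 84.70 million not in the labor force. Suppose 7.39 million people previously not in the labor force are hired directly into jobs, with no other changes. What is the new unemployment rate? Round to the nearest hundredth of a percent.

New unemployment rate ≈ 7.49%.

Initially, labor force = 144.49 + 12.30 = 156.79 million, so u = 12.30/156.79 = 7.84%.
After the change, employed and labor force both rise by 7.39; unemployed unchanged → E = 151.88, U = 12.30, labor force = 164.18 million.
New unemployment rate = 12.30 / 164.18 = 7.49%.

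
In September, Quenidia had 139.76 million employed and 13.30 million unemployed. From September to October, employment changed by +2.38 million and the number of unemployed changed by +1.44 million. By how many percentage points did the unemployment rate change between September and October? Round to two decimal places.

The unemployment rate changed by +0.71 percentage points.

September: labor force = 139.76 + 13.30 = 153.06; u = 13.30/153.06 = 8.69%.
October: labor force = 142.14 + 14.74 = 156.88; u = 14.74/156.88 = 9.40%.
Change = 9.40% − 8.69% = +0.71 pp.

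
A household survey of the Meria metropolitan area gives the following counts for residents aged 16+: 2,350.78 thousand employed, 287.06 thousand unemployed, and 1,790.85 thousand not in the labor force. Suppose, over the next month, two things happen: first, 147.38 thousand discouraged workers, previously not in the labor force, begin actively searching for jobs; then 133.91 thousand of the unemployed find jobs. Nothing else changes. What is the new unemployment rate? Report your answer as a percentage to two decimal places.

Initially, labor force = 2,350.78 + 287.06 = 2,637.84 thousand, so u = 287.06/2,637.84 = 10.88%.
After the first change, unemployed and labor force both rise by 147.38 → E = 2,350.78, U = 434.44, labor force = 2,785.22 thousand.
After the second change, unemployed falls and employed rises by 133.91; labor force unchanged → E = 2,484.69, U = 300.53, labor force = 2,785.22 thousand.
New unemployment rate = 300.53 / 2,785.22 = 10.79%.

New unemployment rate ≈ 10.79%.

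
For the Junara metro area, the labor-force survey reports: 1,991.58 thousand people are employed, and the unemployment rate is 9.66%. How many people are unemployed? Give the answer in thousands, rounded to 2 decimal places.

About 212.96 thousand are unemployed.

Let U be the number unemployed. The labor force is E + U, and U/(E+U) = 0.0966.
So U = 0.0966 × 1,991.58 / (1 − 0.0966) = 192.3866 / 0.9034 ≈ 212.96 thousand.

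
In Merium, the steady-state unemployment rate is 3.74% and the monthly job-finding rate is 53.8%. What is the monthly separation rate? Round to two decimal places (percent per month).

From u* = s/(s+f): s = u·f/(1−u).
s = 0.0374 × 53.8 / (1 − 0.0374) = 2.0121 / 0.9626 ≈ 2.09% per month.

Separation rate ≈ 2.09% per month.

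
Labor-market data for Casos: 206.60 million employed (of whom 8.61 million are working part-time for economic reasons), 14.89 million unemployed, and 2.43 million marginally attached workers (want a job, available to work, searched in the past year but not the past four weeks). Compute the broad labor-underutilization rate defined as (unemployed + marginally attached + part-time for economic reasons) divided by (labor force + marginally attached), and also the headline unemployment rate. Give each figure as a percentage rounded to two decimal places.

Labor force = 206.60 + 14.89 = 221.49 million.
Numerator = 14.89 + 2.43 + 8.61 = 25.93 million.
Denominator = 221.49 + 2.43 = 223.92 million.
Broad rate = 25.93 / 223.92 = 11.58%.
Headline unemployment rate = 14.89 / 221.49 = 6.72%.

Broad underutilization rate ≈ 11.58%; headline unemployment rate ≈ 6.72%.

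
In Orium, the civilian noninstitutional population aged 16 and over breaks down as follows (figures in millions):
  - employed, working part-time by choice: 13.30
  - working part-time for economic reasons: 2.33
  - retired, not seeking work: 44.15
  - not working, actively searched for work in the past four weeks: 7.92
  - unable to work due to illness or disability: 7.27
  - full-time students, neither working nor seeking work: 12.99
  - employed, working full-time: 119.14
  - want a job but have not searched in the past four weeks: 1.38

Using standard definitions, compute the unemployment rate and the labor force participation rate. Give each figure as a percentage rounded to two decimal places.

Employed = 13.30 + 2.33 + 119.14 = 134.77 million (anyone who worked, including part-time for economic reasons, counts as employed).
Unemployed = 7.92 million.
Labor force = 134.77 + 7.92 = 142.69 million.
Not in labor force = 44.15 + 7.27 + 12.99 + 1.38 = 65.79 million (those not working and not actively searching are outside the labor force — including those who want a job but have given up searching).
Civilian working-age population = 142.69 + 65.79 = 208.48 million.
Unemployment rate = 7.92 / 142.69 = 5.55%.
Labor force participation rate = 142.69 / 208.48 = 68.44%.

Unemployment rate ≈ 5.55%; labor force participation rate ≈ 68.44%.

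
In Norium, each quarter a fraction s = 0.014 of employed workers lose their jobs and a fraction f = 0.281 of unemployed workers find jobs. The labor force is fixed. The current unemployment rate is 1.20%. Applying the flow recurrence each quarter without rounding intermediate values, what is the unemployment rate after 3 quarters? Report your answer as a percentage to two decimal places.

With a fixed labor force, u_{t+1} = u_t + s·(1−u_t) − f·u_t = u_t·(1−s−f) + s.
Here 1−s−f = 0.705 and s = 0.014.
u_1 = 0.012000 × 0.705 + 0.014 = 0.022460.
u_2 = 0.022460 × 0.705 + 0.014 = 0.029834.
u_3 = 0.029834 × 0.705 + 0.014 = 0.035033.

Unemployment rate after three quarters ≈ 3.50%.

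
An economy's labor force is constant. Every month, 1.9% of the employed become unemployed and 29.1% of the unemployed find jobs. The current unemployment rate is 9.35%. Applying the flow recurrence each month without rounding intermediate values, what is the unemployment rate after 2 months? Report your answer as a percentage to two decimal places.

With a fixed labor force, u_{t+1} = u_t + s·(1−u_t) − f·u_t = u_t·(1−s−f) + s.
Here 1−s−f = 0.690 and s = 0.019.
u_1 = 0.093500 × 0.690 + 0.019 = 0.083515.
u_2 = 0.083515 × 0.690 + 0.019 = 0.076625.

Unemployment rate after two months ≈ 7.66%.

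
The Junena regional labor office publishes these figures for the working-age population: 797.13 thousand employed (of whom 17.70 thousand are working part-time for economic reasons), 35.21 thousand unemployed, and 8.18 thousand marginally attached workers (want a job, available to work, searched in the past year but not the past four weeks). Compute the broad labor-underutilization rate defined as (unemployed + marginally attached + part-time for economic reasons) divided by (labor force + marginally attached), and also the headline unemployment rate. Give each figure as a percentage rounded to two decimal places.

Broad underutilization rate ≈ 7.27%; headline unemployment rate ≈ 4.23%.

Labor force = 797.13 + 35.21 = 832.34 thousand.
Numerator = 35.21 + 8.18 + 17.70 = 61.09 thousand.
Denominator = 832.34 + 8.18 = 840.52 thousand.
Broad rate = 61.09 / 840.52 = 7.27%.
Headline unemployment rate = 35.21 / 832.34 = 4.23%.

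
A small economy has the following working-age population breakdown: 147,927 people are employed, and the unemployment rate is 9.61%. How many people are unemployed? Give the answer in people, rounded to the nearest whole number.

Let U be the number unemployed. The labor force is E + U, and U/(E+U) = 0.0961.
So U = 0.0961 × 147,927 / (1 − 0.0961) = 14215.78 / 0.9039 ≈ 15,727.

About 15,727 are unemployed.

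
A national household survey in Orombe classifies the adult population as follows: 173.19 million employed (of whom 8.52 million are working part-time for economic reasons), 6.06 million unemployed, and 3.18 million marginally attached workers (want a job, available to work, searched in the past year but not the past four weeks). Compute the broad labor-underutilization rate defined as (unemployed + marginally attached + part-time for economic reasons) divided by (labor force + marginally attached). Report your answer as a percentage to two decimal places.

Labor force = 173.19 + 6.06 = 179.25 million.
Numerator = 6.06 + 3.18 + 8.52 = 17.76 million.
Denominator = 179.25 + 3.18 = 182.43 million.
Broad rate = 17.76 / 182.43 = 9.74%.

Broad underutilization rate ≈ 9.74%.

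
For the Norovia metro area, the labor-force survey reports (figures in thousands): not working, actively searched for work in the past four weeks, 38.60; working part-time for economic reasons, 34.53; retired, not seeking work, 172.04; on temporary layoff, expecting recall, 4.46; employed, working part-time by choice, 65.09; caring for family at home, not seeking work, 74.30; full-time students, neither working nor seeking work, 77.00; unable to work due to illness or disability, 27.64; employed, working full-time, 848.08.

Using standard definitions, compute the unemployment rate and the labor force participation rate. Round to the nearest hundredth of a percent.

Employed = 34.53 + 65.09 + 848.08 = 947.70 thousand (anyone who worked, including part-time for economic reasons, counts as employed).
Unemployed = 38.60 + 4.46 = 43.06 thousand (jobless and actively searching, or on temporary layoff).
Labor force = 947.70 + 43.06 = 990.76 thousand.
Not in labor force = 172.04 + 74.30 + 77.00 + 27.64 = 350.98 thousand (those not working and not actively searching are outside the labor force).
Civilian working-age population = 990.76 + 350.98 = 1,341.74 thousand.
Unemployment rate = 43.06 / 990.76 = 4.35%.
Labor force participation rate = 990.76 / 1,341.74 = 73.84%.

Unemployment rate ≈ 4.35%; labor force participation rate ≈ 73.84%.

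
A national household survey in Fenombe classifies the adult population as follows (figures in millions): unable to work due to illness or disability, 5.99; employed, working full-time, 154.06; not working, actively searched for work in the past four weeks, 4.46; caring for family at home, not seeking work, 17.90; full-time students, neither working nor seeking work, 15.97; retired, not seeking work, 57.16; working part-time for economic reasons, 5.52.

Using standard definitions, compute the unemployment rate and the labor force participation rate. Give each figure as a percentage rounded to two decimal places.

Unemployment rate ≈ 2.72%; labor force participation rate ≈ 62.84%.

Employed = 154.06 + 5.52 = 159.58 million (anyone who worked, including part-time for economic reasons, counts as employed).
Unemployed = 4.46 million.
Labor force = 159.58 + 4.46 = 164.04 million.
Not in labor force = 5.99 + 17.90 + 15.97 + 57.16 = 97.02 million (those not working and not actively searching are outside the labor force).
Civilian working-age population = 164.04 + 97.02 = 261.06 million.
Unemployment rate = 4.46 / 164.04 = 2.72%.
Labor force participation rate = 164.04 / 261.06 = 62.84%.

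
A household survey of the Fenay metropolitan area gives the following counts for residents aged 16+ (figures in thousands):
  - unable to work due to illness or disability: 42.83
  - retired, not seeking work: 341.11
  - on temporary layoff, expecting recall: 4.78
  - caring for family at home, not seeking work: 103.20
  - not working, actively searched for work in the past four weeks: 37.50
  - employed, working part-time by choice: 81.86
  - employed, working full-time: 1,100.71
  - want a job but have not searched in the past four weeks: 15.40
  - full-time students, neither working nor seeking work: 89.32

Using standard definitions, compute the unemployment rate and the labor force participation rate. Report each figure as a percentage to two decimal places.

Employed = 81.86 + 1,100.71 = 1,182.57 thousand.
Unemployed = 4.78 + 37.50 = 42.28 thousand (jobless and actively searching, or on temporary layoff).
Labor force = 1,182.57 + 42.28 = 1,224.85 thousand.
Not in labor force = 42.83 + 341.11 + 103.20 + 15.40 + 89.32 = 591.86 thousand (those not working and not actively searching are outside the labor force — including those who want a job but have given up searching).
Civilian working-age population = 1,224.85 + 591.86 = 1,816.71 thousand.
Unemployment rate = 42.28 / 1,224.85 = 3.45%.
Labor force participation rate = 1,224.85 / 1,816.71 = 67.42%.

Unemployment rate ≈ 3.45%; labor force participation rate ≈ 67.42%.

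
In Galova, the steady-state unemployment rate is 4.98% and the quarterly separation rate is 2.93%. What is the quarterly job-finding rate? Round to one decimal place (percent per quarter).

Job-finding rate ≈ 55.9% per quarter.

From u* = s/(s+f): f = s·(1−u)/u.
f = 2.93 × (1 − 0.0498) / 0.0498 = 2.7841 / 0.0498 ≈ 55.9% per quarter.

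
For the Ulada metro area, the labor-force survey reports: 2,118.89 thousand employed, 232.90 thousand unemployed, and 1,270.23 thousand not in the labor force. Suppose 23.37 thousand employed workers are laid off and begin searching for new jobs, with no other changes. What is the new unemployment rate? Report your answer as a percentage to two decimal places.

Initially, labor force = 2,118.89 + 232.90 = 2,351.79 thousand, so u = 232.90/2,351.79 = 9.90%.
After the change, employed falls and unemployed rises by 23.37; labor force unchanged → E = 2,095.52, U = 256.27, labor force = 2,351.79 thousand.
New unemployment rate = 256.27 / 2,351.79 = 10.90%.

New unemployment rate ≈ 10.90%.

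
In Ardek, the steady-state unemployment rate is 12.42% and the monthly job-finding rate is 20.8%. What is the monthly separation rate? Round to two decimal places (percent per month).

Separation rate ≈ 2.95% per month.

From u* = s/(s+f): s = u·f/(1−u).
s = 0.1242 × 20.8 / (1 − 0.1242) = 2.5834 / 0.8758 ≈ 2.95% per month.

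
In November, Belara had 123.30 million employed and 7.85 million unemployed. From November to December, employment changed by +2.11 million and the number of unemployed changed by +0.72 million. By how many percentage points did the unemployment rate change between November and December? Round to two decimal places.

The unemployment rate changed by +0.41 percentage points.

November: labor force = 123.30 + 7.85 = 131.15; u = 7.85/131.15 = 5.99%.
December: labor force = 125.41 + 8.57 = 133.98; u = 8.57/133.98 = 6.40%.
Change = 6.40% − 5.99% = +0.41 pp.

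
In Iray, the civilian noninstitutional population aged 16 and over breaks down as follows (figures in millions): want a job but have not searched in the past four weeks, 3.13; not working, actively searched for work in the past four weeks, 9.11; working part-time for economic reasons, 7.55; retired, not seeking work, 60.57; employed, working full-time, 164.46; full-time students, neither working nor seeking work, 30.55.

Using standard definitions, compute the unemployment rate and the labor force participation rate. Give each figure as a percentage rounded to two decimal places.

Employed = 7.55 + 164.46 = 172.01 million (anyone who worked, including part-time for economic reasons, counts as employed).
Unemployed = 9.11 million.
Labor force = 172.01 + 9.11 = 181.12 million.
Not in labor force = 3.13 + 60.57 + 30.55 = 94.25 million (those not working and not actively searching are outside the labor force — including those who want a job but have given up searching).
Civilian working-age population = 181.12 + 94.25 = 275.37 million.
Unemployment rate = 9.11 / 181.12 = 5.03%.
Labor force participation rate = 181.12 / 275.37 = 65.77%.

Unemployment rate ≈ 5.03%; labor force participation rate ≈ 65.77%.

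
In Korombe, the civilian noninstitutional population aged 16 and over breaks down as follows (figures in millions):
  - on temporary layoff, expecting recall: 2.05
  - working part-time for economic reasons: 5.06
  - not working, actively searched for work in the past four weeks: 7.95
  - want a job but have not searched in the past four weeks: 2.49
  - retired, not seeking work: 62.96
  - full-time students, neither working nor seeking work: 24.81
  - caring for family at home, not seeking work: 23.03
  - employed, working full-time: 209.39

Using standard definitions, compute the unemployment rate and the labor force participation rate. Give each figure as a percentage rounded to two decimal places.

Employed = 5.06 + 209.39 = 214.45 million (anyone who worked, including part-time for economic reasons, counts as employed).
Unemployed = 2.05 + 7.95 = 10.00 million (jobless and actively searching, or on temporary layoff).
Labor force = 214.45 + 10.00 = 224.45 million.
Not in labor force = 2.49 + 62.96 + 24.81 + 23.03 = 113.29 million (those not working and not actively searching are outside the labor force — including those who want a job but have given up searching).
Civilian working-age population = 224.45 + 113.29 = 337.74 million.
Unemployment rate = 10.00 / 224.45 = 4.46%.
Labor force participation rate = 224.45 / 337.74 = 66.46%.

Unemployment rate ≈ 4.46%; labor force participation rate ≈ 66.46%.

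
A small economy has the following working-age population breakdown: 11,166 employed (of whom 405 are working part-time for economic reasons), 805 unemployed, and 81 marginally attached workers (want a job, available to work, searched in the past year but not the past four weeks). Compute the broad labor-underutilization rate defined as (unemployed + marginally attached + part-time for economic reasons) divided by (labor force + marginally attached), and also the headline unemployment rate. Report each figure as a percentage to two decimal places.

Broad underutilization rate ≈ 10.71%; headline unemployment rate ≈ 6.72%.

Labor force = 11,166 + 805 = 11,971.
Numerator = 805 + 81 + 405 = 1,291.
Denominator = 11,971 + 81 = 12,052.
Broad rate = 1,291 / 12,052 = 10.71%.
Headline unemployment rate = 805 / 11,971 = 6.72%.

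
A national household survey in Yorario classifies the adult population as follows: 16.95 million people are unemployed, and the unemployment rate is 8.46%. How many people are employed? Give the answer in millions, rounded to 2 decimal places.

Labor force = U / u = 16.95 / 0.0846 ≈ 200.35 million.
Employed = labor force − unemployed = 200.35 − 16.95 = 183.40 million.

About 183.40 million are employed.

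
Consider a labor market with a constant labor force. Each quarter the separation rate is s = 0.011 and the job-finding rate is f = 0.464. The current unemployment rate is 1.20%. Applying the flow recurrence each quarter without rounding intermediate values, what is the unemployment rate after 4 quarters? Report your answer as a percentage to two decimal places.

With a fixed labor force, u_{t+1} = u_t + s·(1−u_t) − f·u_t = u_t·(1−s−f) + s.
Here 1−s−f = 0.525 and s = 0.011.
u_1 = 0.012000 × 0.525 + 0.011 = 0.017300.
u_2 = 0.017300 × 0.525 + 0.011 = 0.020082.
u_3 = 0.020082 × 0.525 + 0.011 = 0.021543.
u_4 = 0.021543 × 0.525 + 0.011 = 0.022310.

Unemployment rate after four quarters ≈ 2.23%.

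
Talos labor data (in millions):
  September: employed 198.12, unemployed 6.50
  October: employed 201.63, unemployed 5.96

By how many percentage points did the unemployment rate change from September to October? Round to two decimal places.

September: labor force = 198.12 + 6.50 = 204.62; u = 6.50/204.62 = 3.18%.
October: labor force = 201.63 + 5.96 = 207.59; u = 5.96/207.59 = 2.87%.
Change = 2.87% − 3.18% = −0.31 pp.

The unemployment rate changed by −0.31 percentage points.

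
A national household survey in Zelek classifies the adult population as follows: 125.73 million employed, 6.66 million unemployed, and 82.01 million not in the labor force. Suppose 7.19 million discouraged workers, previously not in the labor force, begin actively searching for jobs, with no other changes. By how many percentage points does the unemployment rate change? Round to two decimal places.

The unemployment rate changes by +4.89 percentage points.

Initially, labor force = 125.73 + 6.66 = 132.39 million, so u = 6.66/132.39 = 5.03%.
After the change, unemployed and labor force both rise by 7.19 → E = 125.73, U = 13.85, labor force = 139.58 million.
New unemployment rate = 13.85 / 139.58 = 9.92%.
Change = 9.92% − 5.03% = +4.89 percentage points.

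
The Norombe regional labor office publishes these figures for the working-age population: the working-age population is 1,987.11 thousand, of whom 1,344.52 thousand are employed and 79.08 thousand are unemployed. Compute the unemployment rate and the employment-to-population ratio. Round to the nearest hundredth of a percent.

Labor force = employed + unemployed = 1,344.52 + 79.08 = 1,423.60 thousand.
Unemployment rate = 79.08 / 1,423.60 = 5.55%.
Employment-population ratio = 1,344.52 / 1,987.11 = 67.66%.

Unemployment rate ≈ 5.55%; employment-population ratio ≈ 67.66%.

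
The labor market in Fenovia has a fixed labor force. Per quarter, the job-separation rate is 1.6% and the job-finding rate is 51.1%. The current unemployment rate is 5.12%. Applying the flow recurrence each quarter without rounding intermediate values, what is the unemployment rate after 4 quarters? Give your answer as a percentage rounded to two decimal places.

With a fixed labor force, u_{t+1} = u_t + s·(1−u_t) − f·u_t = u_t·(1−s−f) + s.
Here 1−s−f = 0.473 and s = 0.016.
u_1 = 0.051200 × 0.473 + 0.016 = 0.040218.
u_2 = 0.040218 × 0.473 + 0.016 = 0.035023.
u_3 = 0.035023 × 0.473 + 0.016 = 0.032566.
u_4 = 0.032566 × 0.473 + 0.016 = 0.031404.

Unemployment rate after four quarters ≈ 3.14%.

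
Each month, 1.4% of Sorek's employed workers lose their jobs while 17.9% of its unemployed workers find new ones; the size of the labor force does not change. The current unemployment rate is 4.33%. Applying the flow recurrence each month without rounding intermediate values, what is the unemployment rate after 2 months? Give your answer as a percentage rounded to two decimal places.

Unemployment rate after two months ≈ 5.35%.

With a fixed labor force, u_{t+1} = u_t + s·(1−u_t) − f·u_t = u_t·(1−s−f) + s.
Here 1−s−f = 0.807 and s = 0.014.
u_1 = 0.043300 × 0.807 + 0.014 = 0.048943.
u_2 = 0.048943 × 0.807 + 0.014 = 0.053497.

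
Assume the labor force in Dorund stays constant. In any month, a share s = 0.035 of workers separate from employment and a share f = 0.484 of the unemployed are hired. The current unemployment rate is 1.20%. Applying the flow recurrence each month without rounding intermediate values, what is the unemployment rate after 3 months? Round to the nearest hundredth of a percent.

Unemployment rate after three months ≈ 6.13%.

With a fixed labor force, u_{t+1} = u_t + s·(1−u_t) − f·u_t = u_t·(1−s−f) + s.
Here 1−s−f = 0.481 and s = 0.035.
u_1 = 0.012000 × 0.481 + 0.035 = 0.040772.
u_2 = 0.040772 × 0.481 + 0.035 = 0.054611.
u_3 = 0.054611 × 0.481 + 0.035 = 0.061268.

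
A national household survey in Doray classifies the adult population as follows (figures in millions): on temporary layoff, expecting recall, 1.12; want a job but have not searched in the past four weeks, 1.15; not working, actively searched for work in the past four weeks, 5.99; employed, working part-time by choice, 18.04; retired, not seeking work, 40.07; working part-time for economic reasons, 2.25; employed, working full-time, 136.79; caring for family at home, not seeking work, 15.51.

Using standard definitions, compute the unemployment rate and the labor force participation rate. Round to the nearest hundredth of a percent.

Employed = 18.04 + 2.25 + 136.79 = 157.08 million (anyone who worked, including part-time for economic reasons, counts as employed).
Unemployed = 1.12 + 5.99 = 7.11 million (jobless and actively searching, or on temporary layoff).
Labor force = 157.08 + 7.11 = 164.19 million.
Not in labor force = 1.15 + 40.07 + 15.51 = 56.73 million (those not working and not actively searching are outside the labor force — including those who want a job but have given up searching).
Civilian working-age population = 164.19 + 56.73 = 220.92 million.
Unemployment rate = 7.11 / 164.19 = 4.33%.
Labor force participation rate = 164.19 / 220.92 = 74.32%.

Unemployment rate ≈ 4.33%; labor force participation rate ≈ 74.32%.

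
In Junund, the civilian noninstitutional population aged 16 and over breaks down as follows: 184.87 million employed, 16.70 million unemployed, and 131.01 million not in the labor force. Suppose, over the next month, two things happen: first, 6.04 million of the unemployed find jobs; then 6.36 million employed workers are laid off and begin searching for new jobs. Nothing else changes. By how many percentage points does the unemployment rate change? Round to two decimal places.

The unemployment rate changes by +0.16 percentage points.

Initially, labor force = 184.87 + 16.70 = 201.57 million, so u = 16.70/201.57 = 8.28%.
After the first change, unemployed falls and employed rises by 6.04; labor force unchanged → E = 190.91, U = 10.66, labor force = 201.57 million.
After the second change, employed falls and unemployed rises by 6.36; labor force unchanged → E = 184.55, U = 17.02, labor force = 201.57 million.
New unemployment rate = 17.02 / 201.57 = 8.44%.
Change = 8.44% − 8.28% = +0.16 percentage points.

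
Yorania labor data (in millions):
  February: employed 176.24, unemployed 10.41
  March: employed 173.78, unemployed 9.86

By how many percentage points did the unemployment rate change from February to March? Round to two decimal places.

February: labor force = 176.24 + 10.41 = 186.65; u = 10.41/186.65 = 5.58%.
March: labor force = 173.78 + 9.86 = 183.64; u = 9.86/183.64 = 5.37%.
Change = 5.37% − 5.58% = −0.21 pp.

The unemployment rate changed by −0.21 percentage points.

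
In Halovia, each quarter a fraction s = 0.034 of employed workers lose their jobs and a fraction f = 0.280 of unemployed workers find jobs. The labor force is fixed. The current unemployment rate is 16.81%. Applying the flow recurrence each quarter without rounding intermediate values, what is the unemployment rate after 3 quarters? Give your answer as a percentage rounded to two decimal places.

Unemployment rate after three quarters ≈ 12.76%.

With a fixed labor force, u_{t+1} = u_t + s·(1−u_t) − f·u_t = u_t·(1−s−f) + s.
Here 1−s−f = 0.686 and s = 0.034.
u_1 = 0.168100 × 0.686 + 0.034 = 0.149317.
u_2 = 0.149317 × 0.686 + 0.034 = 0.136431.
u_3 = 0.136431 × 0.686 + 0.034 = 0.127592.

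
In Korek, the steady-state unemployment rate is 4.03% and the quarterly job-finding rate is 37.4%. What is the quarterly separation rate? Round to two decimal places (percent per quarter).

From u* = s/(s+f): s = u·f/(1−u).
s = 0.0403 × 37.4 / (1 − 0.0403) = 1.5072 / 0.9597 ≈ 1.57% per quarter.

Separation rate ≈ 1.57% per quarter.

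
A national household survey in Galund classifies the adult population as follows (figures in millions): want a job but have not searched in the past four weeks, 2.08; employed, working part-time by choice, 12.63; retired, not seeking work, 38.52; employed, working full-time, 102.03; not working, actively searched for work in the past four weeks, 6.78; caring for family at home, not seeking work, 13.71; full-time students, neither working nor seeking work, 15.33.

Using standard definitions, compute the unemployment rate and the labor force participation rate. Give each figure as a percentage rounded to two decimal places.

Unemployment rate ≈ 5.58%; labor force participation rate ≈ 63.55%.

Employed = 12.63 + 102.03 = 114.66 million.
Unemployed = 6.78 million.
Labor force = 114.66 + 6.78 = 121.44 million.
Not in labor force = 2.08 + 38.52 + 13.71 + 15.33 = 69.64 million (those not working and not actively searching are outside the labor force — including those who want a job but have given up searching).
Civilian working-age population = 121.44 + 69.64 = 191.08 million.
Unemployment rate = 6.78 / 121.44 = 5.58%.
Labor force participation rate = 121.44 / 191.08 = 63.55%.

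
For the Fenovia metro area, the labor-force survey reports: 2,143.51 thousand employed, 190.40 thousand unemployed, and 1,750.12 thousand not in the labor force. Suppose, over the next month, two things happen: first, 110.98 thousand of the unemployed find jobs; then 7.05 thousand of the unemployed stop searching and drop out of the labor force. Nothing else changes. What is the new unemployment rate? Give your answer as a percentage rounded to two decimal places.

New unemployment rate ≈ 3.11%.

Initially, labor force = 2,143.51 + 190.40 = 2,333.91 thousand, so u = 190.40/2,333.91 = 8.16%.
After the first change, unemployed falls and employed rises by 110.98; labor force unchanged → E = 2,254.49, U = 79.42, labor force = 2,333.91 thousand.
After the second change, unemployed and labor force both fall by 7.05 → E = 2,254.49, U = 72.37, labor force = 2,326.86 thousand.
New unemployment rate = 72.37 / 2,326.86 = 3.11%.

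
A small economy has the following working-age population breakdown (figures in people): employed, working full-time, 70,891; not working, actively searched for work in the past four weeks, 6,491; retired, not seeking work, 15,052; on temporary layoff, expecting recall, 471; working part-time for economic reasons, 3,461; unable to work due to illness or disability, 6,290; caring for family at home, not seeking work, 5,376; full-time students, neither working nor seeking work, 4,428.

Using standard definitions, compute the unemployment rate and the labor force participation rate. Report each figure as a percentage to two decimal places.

Employed = 70,891 + 3,461 = 74,352 (anyone who worked, including part-time for economic reasons, counts as employed).
Unemployed = 6,491 + 471 = 6,962 (jobless and actively searching, or on temporary layoff).
Labor force = 74,352 + 6,962 = 81,314.
Not in labor force = 15,052 + 6,290 + 5,376 + 4,428 = 31,146 (those not working and not actively searching are outside the labor force).
Civilian working-age population = 81,314 + 31,146 = 112,460.
Unemployment rate = 6,962 / 81,314 = 8.56%.
Labor force participation rate = 81,314 / 112,460 = 72.30%.

Unemployment rate ≈ 8.56%; labor force participation rate ≈ 72.30%.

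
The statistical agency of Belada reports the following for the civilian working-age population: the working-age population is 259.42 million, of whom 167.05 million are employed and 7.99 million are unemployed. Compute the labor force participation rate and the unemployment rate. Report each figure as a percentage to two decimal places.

Labor force = employed + unemployed = 167.05 + 7.99 = 175.04 million.
Unemployment rate = 7.99 / 175.04 = 4.56%.
Labor force participation rate = 175.04 / 259.42 = 67.47%.

Labor force participation rate ≈ 67.47%; unemployment rate ≈ 4.56%.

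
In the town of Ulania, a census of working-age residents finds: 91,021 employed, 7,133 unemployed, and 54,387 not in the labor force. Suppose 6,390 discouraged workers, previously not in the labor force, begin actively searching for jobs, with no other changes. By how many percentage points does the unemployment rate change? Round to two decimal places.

The unemployment rate changes by +5.67 percentage points.

Initially, labor force = 91,021 + 7,133 = 98,154, so u = 7,133/98,154 = 7.27%.
After the change, unemployed and labor force both rise by 6,390 → E = 91,021, U = 13,523, labor force = 104,544.
New unemployment rate = 13,523 / 104,544 = 12.94%.
Change = 12.94% − 7.27% = +5.67 percentage points.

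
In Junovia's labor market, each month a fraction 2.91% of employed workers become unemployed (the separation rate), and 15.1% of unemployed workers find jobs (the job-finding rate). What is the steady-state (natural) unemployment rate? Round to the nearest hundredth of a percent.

Steady-state unemployment rate ≈ 16.16%.

At steady state the flows balance: s·E = f·U, so U/(E+U) = s/(s+f).
u* = 2.91 / (2.91 + 15.1) = 2.91 / 18.01 = 16.16%.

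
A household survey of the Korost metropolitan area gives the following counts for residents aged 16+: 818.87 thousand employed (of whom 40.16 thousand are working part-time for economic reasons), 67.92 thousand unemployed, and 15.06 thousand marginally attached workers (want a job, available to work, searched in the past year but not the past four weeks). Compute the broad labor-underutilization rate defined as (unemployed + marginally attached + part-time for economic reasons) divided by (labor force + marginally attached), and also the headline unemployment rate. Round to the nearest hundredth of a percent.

Broad underutilization rate ≈ 13.65%; headline unemployment rate ≈ 7.66%.

Labor force = 818.87 + 67.92 = 886.79 thousand.
Numerator = 67.92 + 15.06 + 40.16 = 123.14 thousand.
Denominator = 886.79 + 15.06 = 901.85 thousand.
Broad rate = 123.14 / 901.85 = 13.65%.
Headline unemployment rate = 67.92 / 886.79 = 7.66%.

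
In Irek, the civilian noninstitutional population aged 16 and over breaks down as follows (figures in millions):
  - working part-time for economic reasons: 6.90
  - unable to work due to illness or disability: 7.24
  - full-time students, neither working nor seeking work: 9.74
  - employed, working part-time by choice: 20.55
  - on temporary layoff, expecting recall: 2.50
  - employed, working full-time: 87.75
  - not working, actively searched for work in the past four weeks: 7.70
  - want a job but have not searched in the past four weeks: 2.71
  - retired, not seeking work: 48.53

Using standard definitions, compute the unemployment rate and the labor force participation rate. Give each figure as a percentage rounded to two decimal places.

Employed = 6.90 + 20.55 + 87.75 = 115.20 million (anyone who worked, including part-time for economic reasons, counts as employed).
Unemployed = 2.50 + 7.70 = 10.20 million (jobless and actively searching, or on temporary layoff).
Labor force = 115.20 + 10.20 = 125.40 million.
Not in labor force = 7.24 + 9.74 + 2.71 + 48.53 = 68.22 million (those not working and not actively searching are outside the labor force — including those who want a job but have given up searching).
Civilian working-age population = 125.40 + 68.22 = 193.62 million.
Unemployment rate = 10.20 / 125.40 = 8.13%.
Labor force participation rate = 125.40 / 193.62 = 64.77%.

Unemployment rate ≈ 8.13%; labor force participation rate ≈ 64.77%.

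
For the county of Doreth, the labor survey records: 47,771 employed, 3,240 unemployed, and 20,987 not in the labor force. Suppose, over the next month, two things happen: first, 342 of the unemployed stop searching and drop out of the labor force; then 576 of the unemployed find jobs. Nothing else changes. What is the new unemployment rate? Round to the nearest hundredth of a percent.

New unemployment rate ≈ 4.58%.

Initially, labor force = 47,771 + 3,240 = 51,011, so u = 3,240/51,011 = 6.35%.
After the first change, unemployed and labor force both fall by 342 → E = 47,771, U = 2,898, labor force = 50,669.
After the second change, unemployed falls and employed rises by 576; labor force unchanged → E = 48,347, U = 2,322, labor force = 50,669.
New unemployment rate = 2,322 / 50,669 = 4.58%.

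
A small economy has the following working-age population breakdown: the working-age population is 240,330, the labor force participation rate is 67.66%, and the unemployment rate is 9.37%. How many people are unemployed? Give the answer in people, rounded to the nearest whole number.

Labor force = 0.6766 × 240,330 = 162,607.
Unemployed = 0.0937 × 162,607 ≈ 15,236.

About 15,236 are unemployed.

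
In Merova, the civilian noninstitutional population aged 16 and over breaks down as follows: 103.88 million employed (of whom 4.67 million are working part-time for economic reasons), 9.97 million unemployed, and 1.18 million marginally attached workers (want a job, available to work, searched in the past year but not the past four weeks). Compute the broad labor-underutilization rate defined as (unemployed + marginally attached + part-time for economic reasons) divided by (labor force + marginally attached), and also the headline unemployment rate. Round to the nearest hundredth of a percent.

Labor force = 103.88 + 9.97 = 113.85 million.
Numerator = 9.97 + 1.18 + 4.67 = 15.82 million.
Denominator = 113.85 + 1.18 = 115.03 million.
Broad rate = 15.82 / 115.03 = 13.75%.
Headline unemployment rate = 9.97 / 113.85 = 8.76%.

Broad underutilization rate ≈ 13.75%; headline unemployment rate ≈ 8.76%.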